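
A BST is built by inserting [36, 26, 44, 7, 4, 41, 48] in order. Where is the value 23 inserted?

Starting tree (level order): [36, 26, 44, 7, None, 41, 48, 4]
Insertion path: 36 -> 26 -> 7
Result: insert 23 as right child of 7
Final tree (level order): [36, 26, 44, 7, None, 41, 48, 4, 23]


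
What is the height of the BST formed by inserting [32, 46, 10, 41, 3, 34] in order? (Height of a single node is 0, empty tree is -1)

Insertion order: [32, 46, 10, 41, 3, 34]
Tree (level-order array): [32, 10, 46, 3, None, 41, None, None, None, 34]
Compute height bottom-up (empty subtree = -1):
  height(3) = 1 + max(-1, -1) = 0
  height(10) = 1 + max(0, -1) = 1
  height(34) = 1 + max(-1, -1) = 0
  height(41) = 1 + max(0, -1) = 1
  height(46) = 1 + max(1, -1) = 2
  height(32) = 1 + max(1, 2) = 3
Height = 3


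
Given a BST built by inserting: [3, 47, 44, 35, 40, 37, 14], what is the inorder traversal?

Tree insertion order: [3, 47, 44, 35, 40, 37, 14]
Tree (level-order array): [3, None, 47, 44, None, 35, None, 14, 40, None, None, 37]
Inorder traversal: [3, 14, 35, 37, 40, 44, 47]


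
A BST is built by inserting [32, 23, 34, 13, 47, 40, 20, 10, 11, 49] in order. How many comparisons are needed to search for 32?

Search path for 32: 32
Found: True
Comparisons: 1


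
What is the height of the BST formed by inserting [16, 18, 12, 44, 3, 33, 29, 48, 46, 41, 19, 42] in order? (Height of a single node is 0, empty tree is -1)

Insertion order: [16, 18, 12, 44, 3, 33, 29, 48, 46, 41, 19, 42]
Tree (level-order array): [16, 12, 18, 3, None, None, 44, None, None, 33, 48, 29, 41, 46, None, 19, None, None, 42]
Compute height bottom-up (empty subtree = -1):
  height(3) = 1 + max(-1, -1) = 0
  height(12) = 1 + max(0, -1) = 1
  height(19) = 1 + max(-1, -1) = 0
  height(29) = 1 + max(0, -1) = 1
  height(42) = 1 + max(-1, -1) = 0
  height(41) = 1 + max(-1, 0) = 1
  height(33) = 1 + max(1, 1) = 2
  height(46) = 1 + max(-1, -1) = 0
  height(48) = 1 + max(0, -1) = 1
  height(44) = 1 + max(2, 1) = 3
  height(18) = 1 + max(-1, 3) = 4
  height(16) = 1 + max(1, 4) = 5
Height = 5


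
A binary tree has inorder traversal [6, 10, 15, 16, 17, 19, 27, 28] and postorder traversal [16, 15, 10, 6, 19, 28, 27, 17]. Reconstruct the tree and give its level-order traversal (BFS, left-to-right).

Inorder:   [6, 10, 15, 16, 17, 19, 27, 28]
Postorder: [16, 15, 10, 6, 19, 28, 27, 17]
Algorithm: postorder visits root last, so walk postorder right-to-left;
each value is the root of the current inorder slice — split it at that
value, recurse on the right subtree first, then the left.
Recursive splits:
  root=17; inorder splits into left=[6, 10, 15, 16], right=[19, 27, 28]
  root=27; inorder splits into left=[19], right=[28]
  root=28; inorder splits into left=[], right=[]
  root=19; inorder splits into left=[], right=[]
  root=6; inorder splits into left=[], right=[10, 15, 16]
  root=10; inorder splits into left=[], right=[15, 16]
  root=15; inorder splits into left=[], right=[16]
  root=16; inorder splits into left=[], right=[]
Reconstructed level-order: [17, 6, 27, 10, 19, 28, 15, 16]


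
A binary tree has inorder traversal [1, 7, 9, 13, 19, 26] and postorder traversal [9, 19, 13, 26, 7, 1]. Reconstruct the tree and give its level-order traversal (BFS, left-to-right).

Inorder:   [1, 7, 9, 13, 19, 26]
Postorder: [9, 19, 13, 26, 7, 1]
Algorithm: postorder visits root last, so walk postorder right-to-left;
each value is the root of the current inorder slice — split it at that
value, recurse on the right subtree first, then the left.
Recursive splits:
  root=1; inorder splits into left=[], right=[7, 9, 13, 19, 26]
  root=7; inorder splits into left=[], right=[9, 13, 19, 26]
  root=26; inorder splits into left=[9, 13, 19], right=[]
  root=13; inorder splits into left=[9], right=[19]
  root=19; inorder splits into left=[], right=[]
  root=9; inorder splits into left=[], right=[]
Reconstructed level-order: [1, 7, 26, 13, 9, 19]


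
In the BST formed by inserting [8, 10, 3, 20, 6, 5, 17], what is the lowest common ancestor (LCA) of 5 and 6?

Tree insertion order: [8, 10, 3, 20, 6, 5, 17]
Tree (level-order array): [8, 3, 10, None, 6, None, 20, 5, None, 17]
In a BST, the LCA of p=5, q=6 is the first node v on the
root-to-leaf path with p <= v <= q (go left if both < v, right if both > v).
Walk from root:
  at 8: both 5 and 6 < 8, go left
  at 3: both 5 and 6 > 3, go right
  at 6: 5 <= 6 <= 6, this is the LCA
LCA = 6


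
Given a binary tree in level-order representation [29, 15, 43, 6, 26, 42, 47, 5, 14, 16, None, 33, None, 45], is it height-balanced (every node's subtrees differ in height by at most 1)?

Tree (level-order array): [29, 15, 43, 6, 26, 42, 47, 5, 14, 16, None, 33, None, 45]
Definition: a tree is height-balanced if, at every node, |h(left) - h(right)| <= 1 (empty subtree has height -1).
Bottom-up per-node check:
  node 5: h_left=-1, h_right=-1, diff=0 [OK], height=0
  node 14: h_left=-1, h_right=-1, diff=0 [OK], height=0
  node 6: h_left=0, h_right=0, diff=0 [OK], height=1
  node 16: h_left=-1, h_right=-1, diff=0 [OK], height=0
  node 26: h_left=0, h_right=-1, diff=1 [OK], height=1
  node 15: h_left=1, h_right=1, diff=0 [OK], height=2
  node 33: h_left=-1, h_right=-1, diff=0 [OK], height=0
  node 42: h_left=0, h_right=-1, diff=1 [OK], height=1
  node 45: h_left=-1, h_right=-1, diff=0 [OK], height=0
  node 47: h_left=0, h_right=-1, diff=1 [OK], height=1
  node 43: h_left=1, h_right=1, diff=0 [OK], height=2
  node 29: h_left=2, h_right=2, diff=0 [OK], height=3
All nodes satisfy the balance condition.
Result: Balanced


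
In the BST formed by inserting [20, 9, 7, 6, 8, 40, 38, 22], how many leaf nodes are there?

Tree built from: [20, 9, 7, 6, 8, 40, 38, 22]
Tree (level-order array): [20, 9, 40, 7, None, 38, None, 6, 8, 22]
Rule: A leaf has 0 children.
Per-node child counts:
  node 20: 2 child(ren)
  node 9: 1 child(ren)
  node 7: 2 child(ren)
  node 6: 0 child(ren)
  node 8: 0 child(ren)
  node 40: 1 child(ren)
  node 38: 1 child(ren)
  node 22: 0 child(ren)
Matching nodes: [6, 8, 22]
Count of leaf nodes: 3


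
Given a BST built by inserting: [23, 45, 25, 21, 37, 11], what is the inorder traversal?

Tree insertion order: [23, 45, 25, 21, 37, 11]
Tree (level-order array): [23, 21, 45, 11, None, 25, None, None, None, None, 37]
Inorder traversal: [11, 21, 23, 25, 37, 45]


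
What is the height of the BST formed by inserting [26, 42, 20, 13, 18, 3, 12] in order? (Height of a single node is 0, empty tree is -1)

Insertion order: [26, 42, 20, 13, 18, 3, 12]
Tree (level-order array): [26, 20, 42, 13, None, None, None, 3, 18, None, 12]
Compute height bottom-up (empty subtree = -1):
  height(12) = 1 + max(-1, -1) = 0
  height(3) = 1 + max(-1, 0) = 1
  height(18) = 1 + max(-1, -1) = 0
  height(13) = 1 + max(1, 0) = 2
  height(20) = 1 + max(2, -1) = 3
  height(42) = 1 + max(-1, -1) = 0
  height(26) = 1 + max(3, 0) = 4
Height = 4


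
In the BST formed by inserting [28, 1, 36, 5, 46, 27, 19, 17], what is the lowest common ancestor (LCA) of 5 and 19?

Tree insertion order: [28, 1, 36, 5, 46, 27, 19, 17]
Tree (level-order array): [28, 1, 36, None, 5, None, 46, None, 27, None, None, 19, None, 17]
In a BST, the LCA of p=5, q=19 is the first node v on the
root-to-leaf path with p <= v <= q (go left if both < v, right if both > v).
Walk from root:
  at 28: both 5 and 19 < 28, go left
  at 1: both 5 and 19 > 1, go right
  at 5: 5 <= 5 <= 19, this is the LCA
LCA = 5


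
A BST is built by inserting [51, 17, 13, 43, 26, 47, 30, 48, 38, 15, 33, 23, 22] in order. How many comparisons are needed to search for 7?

Search path for 7: 51 -> 17 -> 13
Found: False
Comparisons: 3


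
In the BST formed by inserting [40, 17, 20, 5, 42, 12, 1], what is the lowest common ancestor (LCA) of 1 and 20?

Tree insertion order: [40, 17, 20, 5, 42, 12, 1]
Tree (level-order array): [40, 17, 42, 5, 20, None, None, 1, 12]
In a BST, the LCA of p=1, q=20 is the first node v on the
root-to-leaf path with p <= v <= q (go left if both < v, right if both > v).
Walk from root:
  at 40: both 1 and 20 < 40, go left
  at 17: 1 <= 17 <= 20, this is the LCA
LCA = 17


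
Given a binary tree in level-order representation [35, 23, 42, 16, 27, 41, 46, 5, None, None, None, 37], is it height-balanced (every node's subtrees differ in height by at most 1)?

Tree (level-order array): [35, 23, 42, 16, 27, 41, 46, 5, None, None, None, 37]
Definition: a tree is height-balanced if, at every node, |h(left) - h(right)| <= 1 (empty subtree has height -1).
Bottom-up per-node check:
  node 5: h_left=-1, h_right=-1, diff=0 [OK], height=0
  node 16: h_left=0, h_right=-1, diff=1 [OK], height=1
  node 27: h_left=-1, h_right=-1, diff=0 [OK], height=0
  node 23: h_left=1, h_right=0, diff=1 [OK], height=2
  node 37: h_left=-1, h_right=-1, diff=0 [OK], height=0
  node 41: h_left=0, h_right=-1, diff=1 [OK], height=1
  node 46: h_left=-1, h_right=-1, diff=0 [OK], height=0
  node 42: h_left=1, h_right=0, diff=1 [OK], height=2
  node 35: h_left=2, h_right=2, diff=0 [OK], height=3
All nodes satisfy the balance condition.
Result: Balanced


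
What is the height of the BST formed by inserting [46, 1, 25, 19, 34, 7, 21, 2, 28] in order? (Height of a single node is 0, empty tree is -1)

Insertion order: [46, 1, 25, 19, 34, 7, 21, 2, 28]
Tree (level-order array): [46, 1, None, None, 25, 19, 34, 7, 21, 28, None, 2]
Compute height bottom-up (empty subtree = -1):
  height(2) = 1 + max(-1, -1) = 0
  height(7) = 1 + max(0, -1) = 1
  height(21) = 1 + max(-1, -1) = 0
  height(19) = 1 + max(1, 0) = 2
  height(28) = 1 + max(-1, -1) = 0
  height(34) = 1 + max(0, -1) = 1
  height(25) = 1 + max(2, 1) = 3
  height(1) = 1 + max(-1, 3) = 4
  height(46) = 1 + max(4, -1) = 5
Height = 5


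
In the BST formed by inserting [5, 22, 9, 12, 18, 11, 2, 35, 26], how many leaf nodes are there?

Tree built from: [5, 22, 9, 12, 18, 11, 2, 35, 26]
Tree (level-order array): [5, 2, 22, None, None, 9, 35, None, 12, 26, None, 11, 18]
Rule: A leaf has 0 children.
Per-node child counts:
  node 5: 2 child(ren)
  node 2: 0 child(ren)
  node 22: 2 child(ren)
  node 9: 1 child(ren)
  node 12: 2 child(ren)
  node 11: 0 child(ren)
  node 18: 0 child(ren)
  node 35: 1 child(ren)
  node 26: 0 child(ren)
Matching nodes: [2, 11, 18, 26]
Count of leaf nodes: 4


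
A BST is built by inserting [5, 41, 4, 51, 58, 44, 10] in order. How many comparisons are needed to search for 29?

Search path for 29: 5 -> 41 -> 10
Found: False
Comparisons: 3


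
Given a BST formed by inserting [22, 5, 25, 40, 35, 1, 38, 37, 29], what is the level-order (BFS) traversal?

Tree insertion order: [22, 5, 25, 40, 35, 1, 38, 37, 29]
Tree (level-order array): [22, 5, 25, 1, None, None, 40, None, None, 35, None, 29, 38, None, None, 37]
BFS from the root, enqueuing left then right child of each popped node:
  queue [22] -> pop 22, enqueue [5, 25], visited so far: [22]
  queue [5, 25] -> pop 5, enqueue [1], visited so far: [22, 5]
  queue [25, 1] -> pop 25, enqueue [40], visited so far: [22, 5, 25]
  queue [1, 40] -> pop 1, enqueue [none], visited so far: [22, 5, 25, 1]
  queue [40] -> pop 40, enqueue [35], visited so far: [22, 5, 25, 1, 40]
  queue [35] -> pop 35, enqueue [29, 38], visited so far: [22, 5, 25, 1, 40, 35]
  queue [29, 38] -> pop 29, enqueue [none], visited so far: [22, 5, 25, 1, 40, 35, 29]
  queue [38] -> pop 38, enqueue [37], visited so far: [22, 5, 25, 1, 40, 35, 29, 38]
  queue [37] -> pop 37, enqueue [none], visited so far: [22, 5, 25, 1, 40, 35, 29, 38, 37]
Result: [22, 5, 25, 1, 40, 35, 29, 38, 37]


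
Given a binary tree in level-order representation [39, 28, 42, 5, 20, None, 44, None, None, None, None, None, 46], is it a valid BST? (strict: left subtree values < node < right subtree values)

Level-order array: [39, 28, 42, 5, 20, None, 44, None, None, None, None, None, 46]
Validate using subtree bounds (lo, hi): at each node, require lo < value < hi,
then recurse left with hi=value and right with lo=value.
Preorder trace (stopping at first violation):
  at node 39 with bounds (-inf, +inf): OK
  at node 28 with bounds (-inf, 39): OK
  at node 5 with bounds (-inf, 28): OK
  at node 20 with bounds (28, 39): VIOLATION
Node 20 violates its bound: not (28 < 20 < 39).
Result: Not a valid BST


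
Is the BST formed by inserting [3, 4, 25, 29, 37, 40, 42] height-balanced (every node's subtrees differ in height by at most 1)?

Tree (level-order array): [3, None, 4, None, 25, None, 29, None, 37, None, 40, None, 42]
Definition: a tree is height-balanced if, at every node, |h(left) - h(right)| <= 1 (empty subtree has height -1).
Bottom-up per-node check:
  node 42: h_left=-1, h_right=-1, diff=0 [OK], height=0
  node 40: h_left=-1, h_right=0, diff=1 [OK], height=1
  node 37: h_left=-1, h_right=1, diff=2 [FAIL (|-1-1|=2 > 1)], height=2
  node 29: h_left=-1, h_right=2, diff=3 [FAIL (|-1-2|=3 > 1)], height=3
  node 25: h_left=-1, h_right=3, diff=4 [FAIL (|-1-3|=4 > 1)], height=4
  node 4: h_left=-1, h_right=4, diff=5 [FAIL (|-1-4|=5 > 1)], height=5
  node 3: h_left=-1, h_right=5, diff=6 [FAIL (|-1-5|=6 > 1)], height=6
Node 37 violates the condition: |-1 - 1| = 2 > 1.
Result: Not balanced


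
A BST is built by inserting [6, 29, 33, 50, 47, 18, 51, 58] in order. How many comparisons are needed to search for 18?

Search path for 18: 6 -> 29 -> 18
Found: True
Comparisons: 3


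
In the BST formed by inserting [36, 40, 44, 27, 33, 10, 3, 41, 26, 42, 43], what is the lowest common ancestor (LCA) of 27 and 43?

Tree insertion order: [36, 40, 44, 27, 33, 10, 3, 41, 26, 42, 43]
Tree (level-order array): [36, 27, 40, 10, 33, None, 44, 3, 26, None, None, 41, None, None, None, None, None, None, 42, None, 43]
In a BST, the LCA of p=27, q=43 is the first node v on the
root-to-leaf path with p <= v <= q (go left if both < v, right if both > v).
Walk from root:
  at 36: 27 <= 36 <= 43, this is the LCA
LCA = 36


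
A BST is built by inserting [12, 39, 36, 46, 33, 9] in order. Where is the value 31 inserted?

Starting tree (level order): [12, 9, 39, None, None, 36, 46, 33]
Insertion path: 12 -> 39 -> 36 -> 33
Result: insert 31 as left child of 33
Final tree (level order): [12, 9, 39, None, None, 36, 46, 33, None, None, None, 31]


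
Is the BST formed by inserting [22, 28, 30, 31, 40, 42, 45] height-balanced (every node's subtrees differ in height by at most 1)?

Tree (level-order array): [22, None, 28, None, 30, None, 31, None, 40, None, 42, None, 45]
Definition: a tree is height-balanced if, at every node, |h(left) - h(right)| <= 1 (empty subtree has height -1).
Bottom-up per-node check:
  node 45: h_left=-1, h_right=-1, diff=0 [OK], height=0
  node 42: h_left=-1, h_right=0, diff=1 [OK], height=1
  node 40: h_left=-1, h_right=1, diff=2 [FAIL (|-1-1|=2 > 1)], height=2
  node 31: h_left=-1, h_right=2, diff=3 [FAIL (|-1-2|=3 > 1)], height=3
  node 30: h_left=-1, h_right=3, diff=4 [FAIL (|-1-3|=4 > 1)], height=4
  node 28: h_left=-1, h_right=4, diff=5 [FAIL (|-1-4|=5 > 1)], height=5
  node 22: h_left=-1, h_right=5, diff=6 [FAIL (|-1-5|=6 > 1)], height=6
Node 40 violates the condition: |-1 - 1| = 2 > 1.
Result: Not balanced


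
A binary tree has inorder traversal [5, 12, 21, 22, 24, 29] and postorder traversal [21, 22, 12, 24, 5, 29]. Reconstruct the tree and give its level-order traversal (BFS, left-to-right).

Inorder:   [5, 12, 21, 22, 24, 29]
Postorder: [21, 22, 12, 24, 5, 29]
Algorithm: postorder visits root last, so walk postorder right-to-left;
each value is the root of the current inorder slice — split it at that
value, recurse on the right subtree first, then the left.
Recursive splits:
  root=29; inorder splits into left=[5, 12, 21, 22, 24], right=[]
  root=5; inorder splits into left=[], right=[12, 21, 22, 24]
  root=24; inorder splits into left=[12, 21, 22], right=[]
  root=12; inorder splits into left=[], right=[21, 22]
  root=22; inorder splits into left=[21], right=[]
  root=21; inorder splits into left=[], right=[]
Reconstructed level-order: [29, 5, 24, 12, 22, 21]


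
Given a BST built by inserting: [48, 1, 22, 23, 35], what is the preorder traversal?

Tree insertion order: [48, 1, 22, 23, 35]
Tree (level-order array): [48, 1, None, None, 22, None, 23, None, 35]
Preorder traversal: [48, 1, 22, 23, 35]


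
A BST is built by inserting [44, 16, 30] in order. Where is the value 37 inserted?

Starting tree (level order): [44, 16, None, None, 30]
Insertion path: 44 -> 16 -> 30
Result: insert 37 as right child of 30
Final tree (level order): [44, 16, None, None, 30, None, 37]


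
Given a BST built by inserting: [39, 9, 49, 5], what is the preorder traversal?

Tree insertion order: [39, 9, 49, 5]
Tree (level-order array): [39, 9, 49, 5]
Preorder traversal: [39, 9, 5, 49]


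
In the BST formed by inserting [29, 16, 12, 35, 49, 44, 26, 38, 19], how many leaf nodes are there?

Tree built from: [29, 16, 12, 35, 49, 44, 26, 38, 19]
Tree (level-order array): [29, 16, 35, 12, 26, None, 49, None, None, 19, None, 44, None, None, None, 38]
Rule: A leaf has 0 children.
Per-node child counts:
  node 29: 2 child(ren)
  node 16: 2 child(ren)
  node 12: 0 child(ren)
  node 26: 1 child(ren)
  node 19: 0 child(ren)
  node 35: 1 child(ren)
  node 49: 1 child(ren)
  node 44: 1 child(ren)
  node 38: 0 child(ren)
Matching nodes: [12, 19, 38]
Count of leaf nodes: 3


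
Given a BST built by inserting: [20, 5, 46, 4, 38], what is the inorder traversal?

Tree insertion order: [20, 5, 46, 4, 38]
Tree (level-order array): [20, 5, 46, 4, None, 38]
Inorder traversal: [4, 5, 20, 38, 46]


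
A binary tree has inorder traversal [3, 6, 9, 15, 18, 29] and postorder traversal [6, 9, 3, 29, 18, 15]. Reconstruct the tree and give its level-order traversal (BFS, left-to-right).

Inorder:   [3, 6, 9, 15, 18, 29]
Postorder: [6, 9, 3, 29, 18, 15]
Algorithm: postorder visits root last, so walk postorder right-to-left;
each value is the root of the current inorder slice — split it at that
value, recurse on the right subtree first, then the left.
Recursive splits:
  root=15; inorder splits into left=[3, 6, 9], right=[18, 29]
  root=18; inorder splits into left=[], right=[29]
  root=29; inorder splits into left=[], right=[]
  root=3; inorder splits into left=[], right=[6, 9]
  root=9; inorder splits into left=[6], right=[]
  root=6; inorder splits into left=[], right=[]
Reconstructed level-order: [15, 3, 18, 9, 29, 6]


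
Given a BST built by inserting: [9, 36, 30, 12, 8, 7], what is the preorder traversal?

Tree insertion order: [9, 36, 30, 12, 8, 7]
Tree (level-order array): [9, 8, 36, 7, None, 30, None, None, None, 12]
Preorder traversal: [9, 8, 7, 36, 30, 12]


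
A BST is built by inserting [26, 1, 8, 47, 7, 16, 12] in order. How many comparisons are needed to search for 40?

Search path for 40: 26 -> 47
Found: False
Comparisons: 2


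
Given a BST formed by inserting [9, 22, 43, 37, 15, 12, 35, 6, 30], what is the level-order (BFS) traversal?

Tree insertion order: [9, 22, 43, 37, 15, 12, 35, 6, 30]
Tree (level-order array): [9, 6, 22, None, None, 15, 43, 12, None, 37, None, None, None, 35, None, 30]
BFS from the root, enqueuing left then right child of each popped node:
  queue [9] -> pop 9, enqueue [6, 22], visited so far: [9]
  queue [6, 22] -> pop 6, enqueue [none], visited so far: [9, 6]
  queue [22] -> pop 22, enqueue [15, 43], visited so far: [9, 6, 22]
  queue [15, 43] -> pop 15, enqueue [12], visited so far: [9, 6, 22, 15]
  queue [43, 12] -> pop 43, enqueue [37], visited so far: [9, 6, 22, 15, 43]
  queue [12, 37] -> pop 12, enqueue [none], visited so far: [9, 6, 22, 15, 43, 12]
  queue [37] -> pop 37, enqueue [35], visited so far: [9, 6, 22, 15, 43, 12, 37]
  queue [35] -> pop 35, enqueue [30], visited so far: [9, 6, 22, 15, 43, 12, 37, 35]
  queue [30] -> pop 30, enqueue [none], visited so far: [9, 6, 22, 15, 43, 12, 37, 35, 30]
Result: [9, 6, 22, 15, 43, 12, 37, 35, 30]


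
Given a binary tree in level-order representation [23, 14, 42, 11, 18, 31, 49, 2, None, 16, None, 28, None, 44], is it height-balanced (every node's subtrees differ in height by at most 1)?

Tree (level-order array): [23, 14, 42, 11, 18, 31, 49, 2, None, 16, None, 28, None, 44]
Definition: a tree is height-balanced if, at every node, |h(left) - h(right)| <= 1 (empty subtree has height -1).
Bottom-up per-node check:
  node 2: h_left=-1, h_right=-1, diff=0 [OK], height=0
  node 11: h_left=0, h_right=-1, diff=1 [OK], height=1
  node 16: h_left=-1, h_right=-1, diff=0 [OK], height=0
  node 18: h_left=0, h_right=-1, diff=1 [OK], height=1
  node 14: h_left=1, h_right=1, diff=0 [OK], height=2
  node 28: h_left=-1, h_right=-1, diff=0 [OK], height=0
  node 31: h_left=0, h_right=-1, diff=1 [OK], height=1
  node 44: h_left=-1, h_right=-1, diff=0 [OK], height=0
  node 49: h_left=0, h_right=-1, diff=1 [OK], height=1
  node 42: h_left=1, h_right=1, diff=0 [OK], height=2
  node 23: h_left=2, h_right=2, diff=0 [OK], height=3
All nodes satisfy the balance condition.
Result: Balanced


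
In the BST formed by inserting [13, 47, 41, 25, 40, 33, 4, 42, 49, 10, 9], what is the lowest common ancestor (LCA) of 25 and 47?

Tree insertion order: [13, 47, 41, 25, 40, 33, 4, 42, 49, 10, 9]
Tree (level-order array): [13, 4, 47, None, 10, 41, 49, 9, None, 25, 42, None, None, None, None, None, 40, None, None, 33]
In a BST, the LCA of p=25, q=47 is the first node v on the
root-to-leaf path with p <= v <= q (go left if both < v, right if both > v).
Walk from root:
  at 13: both 25 and 47 > 13, go right
  at 47: 25 <= 47 <= 47, this is the LCA
LCA = 47


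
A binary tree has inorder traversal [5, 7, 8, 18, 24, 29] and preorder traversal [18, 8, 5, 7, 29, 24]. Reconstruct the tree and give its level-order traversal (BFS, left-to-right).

Inorder:  [5, 7, 8, 18, 24, 29]
Preorder: [18, 8, 5, 7, 29, 24]
Algorithm: preorder visits root first, so consume preorder in order;
for each root, split the current inorder slice at that value into
left-subtree inorder and right-subtree inorder, then recurse.
Recursive splits:
  root=18; inorder splits into left=[5, 7, 8], right=[24, 29]
  root=8; inorder splits into left=[5, 7], right=[]
  root=5; inorder splits into left=[], right=[7]
  root=7; inorder splits into left=[], right=[]
  root=29; inorder splits into left=[24], right=[]
  root=24; inorder splits into left=[], right=[]
Reconstructed level-order: [18, 8, 29, 5, 24, 7]


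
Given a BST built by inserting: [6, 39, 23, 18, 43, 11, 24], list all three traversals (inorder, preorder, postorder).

Tree insertion order: [6, 39, 23, 18, 43, 11, 24]
Tree (level-order array): [6, None, 39, 23, 43, 18, 24, None, None, 11]
Inorder (L, root, R): [6, 11, 18, 23, 24, 39, 43]
Preorder (root, L, R): [6, 39, 23, 18, 11, 24, 43]
Postorder (L, R, root): [11, 18, 24, 23, 43, 39, 6]


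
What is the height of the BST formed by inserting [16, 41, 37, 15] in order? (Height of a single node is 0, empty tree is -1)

Insertion order: [16, 41, 37, 15]
Tree (level-order array): [16, 15, 41, None, None, 37]
Compute height bottom-up (empty subtree = -1):
  height(15) = 1 + max(-1, -1) = 0
  height(37) = 1 + max(-1, -1) = 0
  height(41) = 1 + max(0, -1) = 1
  height(16) = 1 + max(0, 1) = 2
Height = 2


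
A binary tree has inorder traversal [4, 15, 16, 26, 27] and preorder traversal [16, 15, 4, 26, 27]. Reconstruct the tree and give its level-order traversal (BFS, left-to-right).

Inorder:  [4, 15, 16, 26, 27]
Preorder: [16, 15, 4, 26, 27]
Algorithm: preorder visits root first, so consume preorder in order;
for each root, split the current inorder slice at that value into
left-subtree inorder and right-subtree inorder, then recurse.
Recursive splits:
  root=16; inorder splits into left=[4, 15], right=[26, 27]
  root=15; inorder splits into left=[4], right=[]
  root=4; inorder splits into left=[], right=[]
  root=26; inorder splits into left=[], right=[27]
  root=27; inorder splits into left=[], right=[]
Reconstructed level-order: [16, 15, 26, 4, 27]


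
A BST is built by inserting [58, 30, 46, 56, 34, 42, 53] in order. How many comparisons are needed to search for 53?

Search path for 53: 58 -> 30 -> 46 -> 56 -> 53
Found: True
Comparisons: 5


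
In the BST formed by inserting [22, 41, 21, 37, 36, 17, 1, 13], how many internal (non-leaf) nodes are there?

Tree built from: [22, 41, 21, 37, 36, 17, 1, 13]
Tree (level-order array): [22, 21, 41, 17, None, 37, None, 1, None, 36, None, None, 13]
Rule: An internal node has at least one child.
Per-node child counts:
  node 22: 2 child(ren)
  node 21: 1 child(ren)
  node 17: 1 child(ren)
  node 1: 1 child(ren)
  node 13: 0 child(ren)
  node 41: 1 child(ren)
  node 37: 1 child(ren)
  node 36: 0 child(ren)
Matching nodes: [22, 21, 17, 1, 41, 37]
Count of internal (non-leaf) nodes: 6


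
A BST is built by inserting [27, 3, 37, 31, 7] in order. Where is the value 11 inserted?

Starting tree (level order): [27, 3, 37, None, 7, 31]
Insertion path: 27 -> 3 -> 7
Result: insert 11 as right child of 7
Final tree (level order): [27, 3, 37, None, 7, 31, None, None, 11]


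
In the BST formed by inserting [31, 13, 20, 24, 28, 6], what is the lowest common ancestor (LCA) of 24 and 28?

Tree insertion order: [31, 13, 20, 24, 28, 6]
Tree (level-order array): [31, 13, None, 6, 20, None, None, None, 24, None, 28]
In a BST, the LCA of p=24, q=28 is the first node v on the
root-to-leaf path with p <= v <= q (go left if both < v, right if both > v).
Walk from root:
  at 31: both 24 and 28 < 31, go left
  at 13: both 24 and 28 > 13, go right
  at 20: both 24 and 28 > 20, go right
  at 24: 24 <= 24 <= 28, this is the LCA
LCA = 24


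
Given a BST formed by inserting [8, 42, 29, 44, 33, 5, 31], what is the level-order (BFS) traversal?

Tree insertion order: [8, 42, 29, 44, 33, 5, 31]
Tree (level-order array): [8, 5, 42, None, None, 29, 44, None, 33, None, None, 31]
BFS from the root, enqueuing left then right child of each popped node:
  queue [8] -> pop 8, enqueue [5, 42], visited so far: [8]
  queue [5, 42] -> pop 5, enqueue [none], visited so far: [8, 5]
  queue [42] -> pop 42, enqueue [29, 44], visited so far: [8, 5, 42]
  queue [29, 44] -> pop 29, enqueue [33], visited so far: [8, 5, 42, 29]
  queue [44, 33] -> pop 44, enqueue [none], visited so far: [8, 5, 42, 29, 44]
  queue [33] -> pop 33, enqueue [31], visited so far: [8, 5, 42, 29, 44, 33]
  queue [31] -> pop 31, enqueue [none], visited so far: [8, 5, 42, 29, 44, 33, 31]
Result: [8, 5, 42, 29, 44, 33, 31]


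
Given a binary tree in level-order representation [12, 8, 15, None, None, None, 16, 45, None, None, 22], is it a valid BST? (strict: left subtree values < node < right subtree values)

Level-order array: [12, 8, 15, None, None, None, 16, 45, None, None, 22]
Validate using subtree bounds (lo, hi): at each node, require lo < value < hi,
then recurse left with hi=value and right with lo=value.
Preorder trace (stopping at first violation):
  at node 12 with bounds (-inf, +inf): OK
  at node 8 with bounds (-inf, 12): OK
  at node 15 with bounds (12, +inf): OK
  at node 16 with bounds (15, +inf): OK
  at node 45 with bounds (15, 16): VIOLATION
Node 45 violates its bound: not (15 < 45 < 16).
Result: Not a valid BST


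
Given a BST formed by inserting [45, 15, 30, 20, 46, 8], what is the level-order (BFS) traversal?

Tree insertion order: [45, 15, 30, 20, 46, 8]
Tree (level-order array): [45, 15, 46, 8, 30, None, None, None, None, 20]
BFS from the root, enqueuing left then right child of each popped node:
  queue [45] -> pop 45, enqueue [15, 46], visited so far: [45]
  queue [15, 46] -> pop 15, enqueue [8, 30], visited so far: [45, 15]
  queue [46, 8, 30] -> pop 46, enqueue [none], visited so far: [45, 15, 46]
  queue [8, 30] -> pop 8, enqueue [none], visited so far: [45, 15, 46, 8]
  queue [30] -> pop 30, enqueue [20], visited so far: [45, 15, 46, 8, 30]
  queue [20] -> pop 20, enqueue [none], visited so far: [45, 15, 46, 8, 30, 20]
Result: [45, 15, 46, 8, 30, 20]


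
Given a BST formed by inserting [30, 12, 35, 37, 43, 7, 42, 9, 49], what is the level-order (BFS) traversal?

Tree insertion order: [30, 12, 35, 37, 43, 7, 42, 9, 49]
Tree (level-order array): [30, 12, 35, 7, None, None, 37, None, 9, None, 43, None, None, 42, 49]
BFS from the root, enqueuing left then right child of each popped node:
  queue [30] -> pop 30, enqueue [12, 35], visited so far: [30]
  queue [12, 35] -> pop 12, enqueue [7], visited so far: [30, 12]
  queue [35, 7] -> pop 35, enqueue [37], visited so far: [30, 12, 35]
  queue [7, 37] -> pop 7, enqueue [9], visited so far: [30, 12, 35, 7]
  queue [37, 9] -> pop 37, enqueue [43], visited so far: [30, 12, 35, 7, 37]
  queue [9, 43] -> pop 9, enqueue [none], visited so far: [30, 12, 35, 7, 37, 9]
  queue [43] -> pop 43, enqueue [42, 49], visited so far: [30, 12, 35, 7, 37, 9, 43]
  queue [42, 49] -> pop 42, enqueue [none], visited so far: [30, 12, 35, 7, 37, 9, 43, 42]
  queue [49] -> pop 49, enqueue [none], visited so far: [30, 12, 35, 7, 37, 9, 43, 42, 49]
Result: [30, 12, 35, 7, 37, 9, 43, 42, 49]


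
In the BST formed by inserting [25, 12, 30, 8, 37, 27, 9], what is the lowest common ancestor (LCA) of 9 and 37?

Tree insertion order: [25, 12, 30, 8, 37, 27, 9]
Tree (level-order array): [25, 12, 30, 8, None, 27, 37, None, 9]
In a BST, the LCA of p=9, q=37 is the first node v on the
root-to-leaf path with p <= v <= q (go left if both < v, right if both > v).
Walk from root:
  at 25: 9 <= 25 <= 37, this is the LCA
LCA = 25


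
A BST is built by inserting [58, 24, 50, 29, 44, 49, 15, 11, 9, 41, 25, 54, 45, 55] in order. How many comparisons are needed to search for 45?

Search path for 45: 58 -> 24 -> 50 -> 29 -> 44 -> 49 -> 45
Found: True
Comparisons: 7


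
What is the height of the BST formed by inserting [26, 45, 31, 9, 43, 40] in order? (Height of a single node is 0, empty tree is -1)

Insertion order: [26, 45, 31, 9, 43, 40]
Tree (level-order array): [26, 9, 45, None, None, 31, None, None, 43, 40]
Compute height bottom-up (empty subtree = -1):
  height(9) = 1 + max(-1, -1) = 0
  height(40) = 1 + max(-1, -1) = 0
  height(43) = 1 + max(0, -1) = 1
  height(31) = 1 + max(-1, 1) = 2
  height(45) = 1 + max(2, -1) = 3
  height(26) = 1 + max(0, 3) = 4
Height = 4


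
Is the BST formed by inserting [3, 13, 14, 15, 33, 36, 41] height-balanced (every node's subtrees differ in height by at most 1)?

Tree (level-order array): [3, None, 13, None, 14, None, 15, None, 33, None, 36, None, 41]
Definition: a tree is height-balanced if, at every node, |h(left) - h(right)| <= 1 (empty subtree has height -1).
Bottom-up per-node check:
  node 41: h_left=-1, h_right=-1, diff=0 [OK], height=0
  node 36: h_left=-1, h_right=0, diff=1 [OK], height=1
  node 33: h_left=-1, h_right=1, diff=2 [FAIL (|-1-1|=2 > 1)], height=2
  node 15: h_left=-1, h_right=2, diff=3 [FAIL (|-1-2|=3 > 1)], height=3
  node 14: h_left=-1, h_right=3, diff=4 [FAIL (|-1-3|=4 > 1)], height=4
  node 13: h_left=-1, h_right=4, diff=5 [FAIL (|-1-4|=5 > 1)], height=5
  node 3: h_left=-1, h_right=5, diff=6 [FAIL (|-1-5|=6 > 1)], height=6
Node 33 violates the condition: |-1 - 1| = 2 > 1.
Result: Not balanced


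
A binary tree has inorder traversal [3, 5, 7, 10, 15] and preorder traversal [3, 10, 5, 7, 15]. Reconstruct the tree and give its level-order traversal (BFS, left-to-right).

Inorder:  [3, 5, 7, 10, 15]
Preorder: [3, 10, 5, 7, 15]
Algorithm: preorder visits root first, so consume preorder in order;
for each root, split the current inorder slice at that value into
left-subtree inorder and right-subtree inorder, then recurse.
Recursive splits:
  root=3; inorder splits into left=[], right=[5, 7, 10, 15]
  root=10; inorder splits into left=[5, 7], right=[15]
  root=5; inorder splits into left=[], right=[7]
  root=7; inorder splits into left=[], right=[]
  root=15; inorder splits into left=[], right=[]
Reconstructed level-order: [3, 10, 5, 15, 7]


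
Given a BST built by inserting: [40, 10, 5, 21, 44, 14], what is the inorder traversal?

Tree insertion order: [40, 10, 5, 21, 44, 14]
Tree (level-order array): [40, 10, 44, 5, 21, None, None, None, None, 14]
Inorder traversal: [5, 10, 14, 21, 40, 44]


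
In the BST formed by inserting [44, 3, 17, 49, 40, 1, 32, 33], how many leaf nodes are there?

Tree built from: [44, 3, 17, 49, 40, 1, 32, 33]
Tree (level-order array): [44, 3, 49, 1, 17, None, None, None, None, None, 40, 32, None, None, 33]
Rule: A leaf has 0 children.
Per-node child counts:
  node 44: 2 child(ren)
  node 3: 2 child(ren)
  node 1: 0 child(ren)
  node 17: 1 child(ren)
  node 40: 1 child(ren)
  node 32: 1 child(ren)
  node 33: 0 child(ren)
  node 49: 0 child(ren)
Matching nodes: [1, 33, 49]
Count of leaf nodes: 3


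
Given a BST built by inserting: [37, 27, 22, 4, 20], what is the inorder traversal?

Tree insertion order: [37, 27, 22, 4, 20]
Tree (level-order array): [37, 27, None, 22, None, 4, None, None, 20]
Inorder traversal: [4, 20, 22, 27, 37]


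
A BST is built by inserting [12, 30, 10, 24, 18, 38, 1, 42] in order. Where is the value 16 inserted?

Starting tree (level order): [12, 10, 30, 1, None, 24, 38, None, None, 18, None, None, 42]
Insertion path: 12 -> 30 -> 24 -> 18
Result: insert 16 as left child of 18
Final tree (level order): [12, 10, 30, 1, None, 24, 38, None, None, 18, None, None, 42, 16]


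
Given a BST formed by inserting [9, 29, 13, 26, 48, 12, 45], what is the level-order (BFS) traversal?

Tree insertion order: [9, 29, 13, 26, 48, 12, 45]
Tree (level-order array): [9, None, 29, 13, 48, 12, 26, 45]
BFS from the root, enqueuing left then right child of each popped node:
  queue [9] -> pop 9, enqueue [29], visited so far: [9]
  queue [29] -> pop 29, enqueue [13, 48], visited so far: [9, 29]
  queue [13, 48] -> pop 13, enqueue [12, 26], visited so far: [9, 29, 13]
  queue [48, 12, 26] -> pop 48, enqueue [45], visited so far: [9, 29, 13, 48]
  queue [12, 26, 45] -> pop 12, enqueue [none], visited so far: [9, 29, 13, 48, 12]
  queue [26, 45] -> pop 26, enqueue [none], visited so far: [9, 29, 13, 48, 12, 26]
  queue [45] -> pop 45, enqueue [none], visited so far: [9, 29, 13, 48, 12, 26, 45]
Result: [9, 29, 13, 48, 12, 26, 45]


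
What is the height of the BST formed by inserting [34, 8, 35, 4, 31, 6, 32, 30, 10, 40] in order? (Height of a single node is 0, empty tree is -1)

Insertion order: [34, 8, 35, 4, 31, 6, 32, 30, 10, 40]
Tree (level-order array): [34, 8, 35, 4, 31, None, 40, None, 6, 30, 32, None, None, None, None, 10]
Compute height bottom-up (empty subtree = -1):
  height(6) = 1 + max(-1, -1) = 0
  height(4) = 1 + max(-1, 0) = 1
  height(10) = 1 + max(-1, -1) = 0
  height(30) = 1 + max(0, -1) = 1
  height(32) = 1 + max(-1, -1) = 0
  height(31) = 1 + max(1, 0) = 2
  height(8) = 1 + max(1, 2) = 3
  height(40) = 1 + max(-1, -1) = 0
  height(35) = 1 + max(-1, 0) = 1
  height(34) = 1 + max(3, 1) = 4
Height = 4


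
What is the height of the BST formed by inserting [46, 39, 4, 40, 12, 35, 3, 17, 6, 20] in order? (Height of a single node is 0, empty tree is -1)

Insertion order: [46, 39, 4, 40, 12, 35, 3, 17, 6, 20]
Tree (level-order array): [46, 39, None, 4, 40, 3, 12, None, None, None, None, 6, 35, None, None, 17, None, None, 20]
Compute height bottom-up (empty subtree = -1):
  height(3) = 1 + max(-1, -1) = 0
  height(6) = 1 + max(-1, -1) = 0
  height(20) = 1 + max(-1, -1) = 0
  height(17) = 1 + max(-1, 0) = 1
  height(35) = 1 + max(1, -1) = 2
  height(12) = 1 + max(0, 2) = 3
  height(4) = 1 + max(0, 3) = 4
  height(40) = 1 + max(-1, -1) = 0
  height(39) = 1 + max(4, 0) = 5
  height(46) = 1 + max(5, -1) = 6
Height = 6


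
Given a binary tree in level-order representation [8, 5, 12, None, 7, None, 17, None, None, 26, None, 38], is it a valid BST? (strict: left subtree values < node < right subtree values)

Level-order array: [8, 5, 12, None, 7, None, 17, None, None, 26, None, 38]
Validate using subtree bounds (lo, hi): at each node, require lo < value < hi,
then recurse left with hi=value and right with lo=value.
Preorder trace (stopping at first violation):
  at node 8 with bounds (-inf, +inf): OK
  at node 5 with bounds (-inf, 8): OK
  at node 7 with bounds (5, 8): OK
  at node 12 with bounds (8, +inf): OK
  at node 17 with bounds (12, +inf): OK
  at node 26 with bounds (12, 17): VIOLATION
Node 26 violates its bound: not (12 < 26 < 17).
Result: Not a valid BST


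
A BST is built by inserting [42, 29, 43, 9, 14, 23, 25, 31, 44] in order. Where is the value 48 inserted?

Starting tree (level order): [42, 29, 43, 9, 31, None, 44, None, 14, None, None, None, None, None, 23, None, 25]
Insertion path: 42 -> 43 -> 44
Result: insert 48 as right child of 44
Final tree (level order): [42, 29, 43, 9, 31, None, 44, None, 14, None, None, None, 48, None, 23, None, None, None, 25]


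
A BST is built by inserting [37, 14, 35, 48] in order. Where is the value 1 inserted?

Starting tree (level order): [37, 14, 48, None, 35]
Insertion path: 37 -> 14
Result: insert 1 as left child of 14
Final tree (level order): [37, 14, 48, 1, 35]


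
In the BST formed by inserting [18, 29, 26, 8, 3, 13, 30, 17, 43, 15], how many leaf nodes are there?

Tree built from: [18, 29, 26, 8, 3, 13, 30, 17, 43, 15]
Tree (level-order array): [18, 8, 29, 3, 13, 26, 30, None, None, None, 17, None, None, None, 43, 15]
Rule: A leaf has 0 children.
Per-node child counts:
  node 18: 2 child(ren)
  node 8: 2 child(ren)
  node 3: 0 child(ren)
  node 13: 1 child(ren)
  node 17: 1 child(ren)
  node 15: 0 child(ren)
  node 29: 2 child(ren)
  node 26: 0 child(ren)
  node 30: 1 child(ren)
  node 43: 0 child(ren)
Matching nodes: [3, 15, 26, 43]
Count of leaf nodes: 4


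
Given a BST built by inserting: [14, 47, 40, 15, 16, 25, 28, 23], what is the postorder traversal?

Tree insertion order: [14, 47, 40, 15, 16, 25, 28, 23]
Tree (level-order array): [14, None, 47, 40, None, 15, None, None, 16, None, 25, 23, 28]
Postorder traversal: [23, 28, 25, 16, 15, 40, 47, 14]


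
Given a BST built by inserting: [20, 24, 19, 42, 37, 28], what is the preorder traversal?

Tree insertion order: [20, 24, 19, 42, 37, 28]
Tree (level-order array): [20, 19, 24, None, None, None, 42, 37, None, 28]
Preorder traversal: [20, 19, 24, 42, 37, 28]


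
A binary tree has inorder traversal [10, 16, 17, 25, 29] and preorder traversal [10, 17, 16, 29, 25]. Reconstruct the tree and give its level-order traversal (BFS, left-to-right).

Inorder:  [10, 16, 17, 25, 29]
Preorder: [10, 17, 16, 29, 25]
Algorithm: preorder visits root first, so consume preorder in order;
for each root, split the current inorder slice at that value into
left-subtree inorder and right-subtree inorder, then recurse.
Recursive splits:
  root=10; inorder splits into left=[], right=[16, 17, 25, 29]
  root=17; inorder splits into left=[16], right=[25, 29]
  root=16; inorder splits into left=[], right=[]
  root=29; inorder splits into left=[25], right=[]
  root=25; inorder splits into left=[], right=[]
Reconstructed level-order: [10, 17, 16, 29, 25]


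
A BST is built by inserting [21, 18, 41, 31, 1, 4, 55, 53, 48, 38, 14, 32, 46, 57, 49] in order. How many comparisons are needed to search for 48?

Search path for 48: 21 -> 41 -> 55 -> 53 -> 48
Found: True
Comparisons: 5


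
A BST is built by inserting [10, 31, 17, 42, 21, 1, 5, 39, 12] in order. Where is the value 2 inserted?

Starting tree (level order): [10, 1, 31, None, 5, 17, 42, None, None, 12, 21, 39]
Insertion path: 10 -> 1 -> 5
Result: insert 2 as left child of 5
Final tree (level order): [10, 1, 31, None, 5, 17, 42, 2, None, 12, 21, 39]


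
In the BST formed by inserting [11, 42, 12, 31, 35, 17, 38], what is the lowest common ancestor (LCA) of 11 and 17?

Tree insertion order: [11, 42, 12, 31, 35, 17, 38]
Tree (level-order array): [11, None, 42, 12, None, None, 31, 17, 35, None, None, None, 38]
In a BST, the LCA of p=11, q=17 is the first node v on the
root-to-leaf path with p <= v <= q (go left if both < v, right if both > v).
Walk from root:
  at 11: 11 <= 11 <= 17, this is the LCA
LCA = 11


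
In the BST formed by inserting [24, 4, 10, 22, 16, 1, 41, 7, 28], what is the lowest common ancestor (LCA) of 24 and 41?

Tree insertion order: [24, 4, 10, 22, 16, 1, 41, 7, 28]
Tree (level-order array): [24, 4, 41, 1, 10, 28, None, None, None, 7, 22, None, None, None, None, 16]
In a BST, the LCA of p=24, q=41 is the first node v on the
root-to-leaf path with p <= v <= q (go left if both < v, right if both > v).
Walk from root:
  at 24: 24 <= 24 <= 41, this is the LCA
LCA = 24
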